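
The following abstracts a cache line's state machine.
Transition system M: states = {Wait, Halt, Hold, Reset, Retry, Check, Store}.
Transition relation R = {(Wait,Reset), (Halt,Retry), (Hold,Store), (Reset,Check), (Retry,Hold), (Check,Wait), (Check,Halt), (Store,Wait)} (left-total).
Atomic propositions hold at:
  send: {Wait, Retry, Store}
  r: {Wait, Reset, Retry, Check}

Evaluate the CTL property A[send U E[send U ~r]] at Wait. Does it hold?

No

Sat(~r) = {Halt, Hold, Store}
E[send U ~r]: least fixpoint, start Z0 = Sat(~r) = {Halt, Hold, Store}, add states in Sat(send) with some successor in Z. Z1 = {Halt, Hold, Retry, Store}; fixed.
Sat(E[send U ~r]) = {Halt, Hold, Retry, Store}
A[send U E[send U ~r]]: least fixpoint, start Z0 = Sat(E[send U ~r]) = {Halt, Hold, Retry, Store}, add states in Sat(send) with every successor in Z. Already a fixed point.
Sat(A[send U E[send U ~r]]) = {Halt, Hold, Retry, Store}
Wait ∉ Sat(A[send U E[send U ~r]]) = {Halt, Hold, Retry, Store}, so the formula does not hold at Wait.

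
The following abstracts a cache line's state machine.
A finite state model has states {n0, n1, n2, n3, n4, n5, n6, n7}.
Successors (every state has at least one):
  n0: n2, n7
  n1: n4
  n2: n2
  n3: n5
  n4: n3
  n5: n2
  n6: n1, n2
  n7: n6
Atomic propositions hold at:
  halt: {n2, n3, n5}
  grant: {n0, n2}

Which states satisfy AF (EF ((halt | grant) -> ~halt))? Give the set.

{n0, n1, n4, n6, n7}

Sat(halt | grant) = {n0, n2, n3, n5}
Sat(~halt) = {n0, n1, n4, n6, n7}
Sat((halt | grant) -> ~halt) = {n0, n1, n4, n6, n7}
EF ((halt | grant) -> ~halt): least fixpoint, start Z0 = {n0, n1, n4, n6, n7}, add states with some successor in Z. Already a fixed point.
Sat(EF ((halt | grant) -> ~halt)) = {n0, n1, n4, n6, n7}
AF (EF ((halt | grant) -> ~halt)): least fixpoint, start Z0 = {n0, n1, n4, n6, n7}, add states with every successor in Z. Already a fixed point.
Sat(AF (EF ((halt | grant) -> ~halt))) = {n0, n1, n4, n6, n7}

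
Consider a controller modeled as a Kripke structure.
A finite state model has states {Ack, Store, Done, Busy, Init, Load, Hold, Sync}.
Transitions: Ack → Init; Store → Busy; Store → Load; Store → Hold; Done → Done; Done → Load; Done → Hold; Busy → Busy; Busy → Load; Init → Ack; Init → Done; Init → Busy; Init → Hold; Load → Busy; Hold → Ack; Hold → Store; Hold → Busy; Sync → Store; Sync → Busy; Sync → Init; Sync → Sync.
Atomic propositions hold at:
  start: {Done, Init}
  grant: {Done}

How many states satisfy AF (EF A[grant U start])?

6

A[grant U start]: least fixpoint, start Z0 = Sat(start) = {Done, Init}, add states in Sat(grant) with every successor in Z. Already a fixed point.
Sat(A[grant U start]) = {Done, Init}
EF A[grant U start]: least fixpoint, start Z0 = {Done, Init}, add states with some successor in Z. Z1 = {Ack, Done, Init, Sync}; Z2 = {Ack, Done, Init, Hold, Sync}; Z3 = {Ack, Store, Done, Init, Hold, Sync}; fixed.
Sat(EF A[grant U start]) = {Ack, Store, Done, Init, Hold, Sync}
AF (EF A[grant U start]): least fixpoint, start Z0 = {Ack, Store, Done, Init, Hold, Sync}, add states with every successor in Z. Already a fixed point.
Sat(AF (EF A[grant U start])) = {Ack, Store, Done, Init, Hold, Sync}
|Sat(AF (EF A[grant U start]))| = |{Ack, Store, Done, Init, Hold, Sync}| = 6.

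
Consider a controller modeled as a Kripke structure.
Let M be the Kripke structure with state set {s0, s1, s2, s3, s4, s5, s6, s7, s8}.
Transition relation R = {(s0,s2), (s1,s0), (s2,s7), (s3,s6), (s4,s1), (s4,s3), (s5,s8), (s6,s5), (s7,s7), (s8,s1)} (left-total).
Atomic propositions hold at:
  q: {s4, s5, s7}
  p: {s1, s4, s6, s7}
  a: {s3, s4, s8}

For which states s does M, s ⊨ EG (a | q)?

Sat(a | q) = {s3, s4, s5, s7, s8}
EG (a | q): greatest fixpoint, start Z0 = {s3, s4, s5, s7, s8}, keep only states in Sat with some successor in Z. Z1 = {s4, s5, s7}; Z2 = {s7}; fixed.
Sat(EG (a | q)) = {s7}

{s7}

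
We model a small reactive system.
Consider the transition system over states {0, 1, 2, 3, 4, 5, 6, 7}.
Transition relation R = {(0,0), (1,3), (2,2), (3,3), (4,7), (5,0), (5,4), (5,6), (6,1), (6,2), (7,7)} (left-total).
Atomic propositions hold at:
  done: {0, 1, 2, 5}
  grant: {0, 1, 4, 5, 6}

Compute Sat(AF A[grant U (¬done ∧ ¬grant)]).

Sat(¬done) = {3, 4, 6, 7}
Sat(¬grant) = {2, 3, 7}
Sat(¬done ∧ ¬grant) = {3, 7}
A[grant U (¬done ∧ ¬grant)]: least fixpoint, start Z0 = Sat((¬done ∧ ¬grant)) = {3, 7}, add states in Sat(grant) with every successor in Z. Z1 = {1, 3, 4, 7}; fixed.
Sat(A[grant U (¬done ∧ ¬grant)]) = {1, 3, 4, 7}
AF A[grant U (¬done ∧ ¬grant)]: least fixpoint, start Z0 = {1, 3, 4, 7}, add states with every successor in Z. Already a fixed point.
Sat(AF A[grant U (¬done ∧ ¬grant)]) = {1, 3, 4, 7}

{1, 3, 4, 7}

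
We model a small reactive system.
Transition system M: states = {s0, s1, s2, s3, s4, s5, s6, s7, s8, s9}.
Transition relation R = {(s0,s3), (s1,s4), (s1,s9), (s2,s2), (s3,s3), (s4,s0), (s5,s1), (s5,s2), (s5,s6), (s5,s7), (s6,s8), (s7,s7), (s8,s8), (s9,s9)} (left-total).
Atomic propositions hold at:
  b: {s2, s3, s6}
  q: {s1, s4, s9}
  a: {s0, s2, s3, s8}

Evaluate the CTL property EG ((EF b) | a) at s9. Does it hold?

No

EF b: least fixpoint, start Z0 = {s2, s3, s6}, add states with some successor in Z. Z1 = {s0, s2, s3, s5, s6}; Z2 = {s0, s2, s3, s4, s5, s6}; Z3 = {s0, s1, s2, s3, s4, s5, s6}; fixed.
Sat(EF b) = {s0, s1, s2, s3, s4, s5, s6}
Sat((EF b) | a) = {s0, s1, s2, s3, s4, s5, s6, s8}
EG ((EF b) | a): greatest fixpoint, start Z0 = {s0, s1, s2, s3, s4, s5, s6, s8}, keep only states in Sat with some successor in Z. Already a fixed point.
Sat(EG ((EF b) | a)) = {s0, s1, s2, s3, s4, s5, s6, s8}
s9 ∉ Sat(EG ((EF b) | a)) = {s0, s1, s2, s3, s4, s5, s6, s8}, so the formula does not hold at s9.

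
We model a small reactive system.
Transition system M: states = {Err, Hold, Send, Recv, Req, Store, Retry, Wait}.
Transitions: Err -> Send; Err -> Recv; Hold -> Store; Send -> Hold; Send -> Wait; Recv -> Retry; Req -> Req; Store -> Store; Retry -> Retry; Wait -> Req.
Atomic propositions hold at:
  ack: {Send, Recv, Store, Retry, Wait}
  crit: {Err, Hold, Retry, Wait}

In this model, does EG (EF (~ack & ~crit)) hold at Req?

Yes

Sat(~ack) = {Err, Hold, Req}
Sat(~crit) = {Send, Recv, Req, Store}
Sat(~ack & ~crit) = {Req}
EF (~ack & ~crit): least fixpoint, start Z0 = {Req}, add states with some successor in Z. Z1 = {Req, Wait}; Z2 = {Send, Req, Wait}; Z3 = {Err, Send, Req, Wait}; fixed.
Sat(EF (~ack & ~crit)) = {Err, Send, Req, Wait}
EG (EF (~ack & ~crit)): greatest fixpoint, start Z0 = {Err, Send, Req, Wait}, keep only states in Sat with some successor in Z. Already a fixed point.
Sat(EG (EF (~ack & ~crit))) = {Err, Send, Req, Wait}
Req ∈ Sat(EG (EF (~ack & ~crit))) = {Err, Send, Req, Wait}, so the formula holds at Req.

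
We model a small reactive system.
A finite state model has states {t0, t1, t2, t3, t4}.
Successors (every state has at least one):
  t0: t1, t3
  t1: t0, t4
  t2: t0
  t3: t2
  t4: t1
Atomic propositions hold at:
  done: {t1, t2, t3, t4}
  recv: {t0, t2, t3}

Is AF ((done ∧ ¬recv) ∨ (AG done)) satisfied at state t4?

Sat(¬recv) = {t1, t4}
Sat(done ∧ ¬recv) = {t1, t4}
AG done: greatest fixpoint, start Z0 = {t1, t2, t3, t4}, keep only states in Sat with every successor in Z. Z1 = {t3, t4}; Z2 = ∅; fixed.
Sat(AG done) = ∅
Sat((done ∧ ¬recv) ∨ (AG done)) = {t1, t4}
AF ((done ∧ ¬recv) ∨ (AG done)): least fixpoint, start Z0 = {t1, t4}, add states with every successor in Z. Already a fixed point.
Sat(AF ((done ∧ ¬recv) ∨ (AG done))) = {t1, t4}
t4 ∈ Sat(AF ((done ∧ ¬recv) ∨ (AG done))) = {t1, t4}, so the formula holds at t4.

Yes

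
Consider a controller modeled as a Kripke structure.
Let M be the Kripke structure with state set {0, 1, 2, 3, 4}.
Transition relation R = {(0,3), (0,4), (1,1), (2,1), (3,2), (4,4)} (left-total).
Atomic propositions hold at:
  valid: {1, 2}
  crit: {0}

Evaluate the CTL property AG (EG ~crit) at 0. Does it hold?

Sat(~crit) = {1, 2, 3, 4}
EG ~crit: greatest fixpoint, start Z0 = {1, 2, 3, 4}, keep only states in Sat with some successor in Z. Already a fixed point.
Sat(EG ~crit) = {1, 2, 3, 4}
AG (EG ~crit): greatest fixpoint, start Z0 = {1, 2, 3, 4}, keep only states in Sat with every successor in Z. Already a fixed point.
Sat(AG (EG ~crit)) = {1, 2, 3, 4}
0 ∉ Sat(AG (EG ~crit)) = {1, 2, 3, 4}, so the formula does not hold at 0.

No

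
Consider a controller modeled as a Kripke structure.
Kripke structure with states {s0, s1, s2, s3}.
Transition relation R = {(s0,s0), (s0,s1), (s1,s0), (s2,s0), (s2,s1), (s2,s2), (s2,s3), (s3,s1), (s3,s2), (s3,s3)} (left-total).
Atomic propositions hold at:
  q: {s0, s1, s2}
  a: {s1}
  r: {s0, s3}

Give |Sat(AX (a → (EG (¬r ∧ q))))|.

1

Sat(¬r) = {s1, s2}
Sat(¬r ∧ q) = {s1, s2}
EG (¬r ∧ q): greatest fixpoint, start Z0 = {s1, s2}, keep only states in Sat with some successor in Z. Z1 = {s2}; fixed.
Sat(EG (¬r ∧ q)) = {s2}
Sat(a → (EG (¬r ∧ q))) = {s0, s2, s3}
Sat(AX (a → (EG (¬r ∧ q)))) = {s : every successor in {s0, s2, s3}} = {s1}
|Sat(AX (a → (EG (¬r ∧ q))))| = |{s1}| = 1.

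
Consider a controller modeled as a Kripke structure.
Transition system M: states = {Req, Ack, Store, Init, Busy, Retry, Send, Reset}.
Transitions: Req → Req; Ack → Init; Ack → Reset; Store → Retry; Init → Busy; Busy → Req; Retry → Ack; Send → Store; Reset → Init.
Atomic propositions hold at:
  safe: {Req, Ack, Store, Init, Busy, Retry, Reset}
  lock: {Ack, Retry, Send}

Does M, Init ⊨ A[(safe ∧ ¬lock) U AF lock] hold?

No

Sat(¬lock) = {Req, Store, Init, Busy, Reset}
Sat(safe ∧ ¬lock) = {Req, Store, Init, Busy, Reset}
AF lock: least fixpoint, start Z0 = {Ack, Retry, Send}, add states with every successor in Z. Z1 = {Ack, Store, Retry, Send}; fixed.
Sat(AF lock) = {Ack, Store, Retry, Send}
A[(safe ∧ ¬lock) U AF lock]: least fixpoint, start Z0 = Sat(AF lock) = {Ack, Store, Retry, Send}, add states in Sat(safe ∧ ¬lock) with every successor in Z. Already a fixed point.
Sat(A[(safe ∧ ¬lock) U AF lock]) = {Ack, Store, Retry, Send}
Init ∉ Sat(A[(safe ∧ ¬lock) U AF lock]) = {Ack, Store, Retry, Send}, so the formula does not hold at Init.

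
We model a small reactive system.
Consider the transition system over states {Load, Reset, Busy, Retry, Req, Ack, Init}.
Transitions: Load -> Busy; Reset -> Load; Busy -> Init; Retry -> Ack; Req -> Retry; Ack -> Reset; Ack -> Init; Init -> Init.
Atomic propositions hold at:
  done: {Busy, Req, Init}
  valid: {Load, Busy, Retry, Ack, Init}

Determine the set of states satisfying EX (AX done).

Sat(AX done) = {s : every successor in {Busy, Req, Init}} = {Load, Busy, Init}
Sat(EX (AX done)) = {s : some successor in {Load, Busy, Init}} = {Load, Reset, Busy, Ack, Init}

{Load, Reset, Busy, Ack, Init}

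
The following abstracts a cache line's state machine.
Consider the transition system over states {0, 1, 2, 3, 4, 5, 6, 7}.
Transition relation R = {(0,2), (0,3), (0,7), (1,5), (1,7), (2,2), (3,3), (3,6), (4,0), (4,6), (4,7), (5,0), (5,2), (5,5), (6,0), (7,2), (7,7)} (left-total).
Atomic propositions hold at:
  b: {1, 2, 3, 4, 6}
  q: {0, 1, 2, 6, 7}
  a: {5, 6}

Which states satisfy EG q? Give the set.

{0, 1, 2, 6, 7}

EG q: greatest fixpoint, start Z0 = {0, 1, 2, 6, 7}, keep only states in Sat with some successor in Z. Already a fixed point.
Sat(EG q) = {0, 1, 2, 6, 7}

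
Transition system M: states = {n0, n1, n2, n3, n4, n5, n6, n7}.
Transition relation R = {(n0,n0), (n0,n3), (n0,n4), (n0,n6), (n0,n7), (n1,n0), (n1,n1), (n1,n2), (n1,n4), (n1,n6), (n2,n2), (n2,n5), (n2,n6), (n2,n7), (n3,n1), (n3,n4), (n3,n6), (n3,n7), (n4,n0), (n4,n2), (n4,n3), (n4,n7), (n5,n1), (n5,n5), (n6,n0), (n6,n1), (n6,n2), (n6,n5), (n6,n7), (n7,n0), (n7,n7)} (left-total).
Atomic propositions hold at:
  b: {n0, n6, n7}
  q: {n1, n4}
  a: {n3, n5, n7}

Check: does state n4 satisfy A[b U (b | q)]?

Sat(b | q) = {n0, n1, n4, n6, n7}
A[b U (b | q)]: least fixpoint, start Z0 = Sat((b | q)) = {n0, n1, n4, n6, n7}, add states in Sat(b) with every successor in Z. Already a fixed point.
Sat(A[b U (b | q)]) = {n0, n1, n4, n6, n7}
n4 ∈ Sat(A[b U (b | q)]) = {n0, n1, n4, n6, n7}, so the formula holds at n4.

Yes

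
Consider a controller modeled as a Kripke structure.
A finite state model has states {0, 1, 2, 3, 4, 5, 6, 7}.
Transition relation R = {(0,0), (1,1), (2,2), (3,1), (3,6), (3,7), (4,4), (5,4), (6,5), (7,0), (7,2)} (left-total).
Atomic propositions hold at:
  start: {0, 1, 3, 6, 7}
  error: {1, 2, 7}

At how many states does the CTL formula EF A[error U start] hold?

A[error U start]: least fixpoint, start Z0 = Sat(start) = {0, 1, 3, 6, 7}, add states in Sat(error) with every successor in Z. Already a fixed point.
Sat(A[error U start]) = {0, 1, 3, 6, 7}
EF A[error U start]: least fixpoint, start Z0 = {0, 1, 3, 6, 7}, add states with some successor in Z. Already a fixed point.
Sat(EF A[error U start]) = {0, 1, 3, 6, 7}
|Sat(EF A[error U start])| = |{0, 1, 3, 6, 7}| = 5.

5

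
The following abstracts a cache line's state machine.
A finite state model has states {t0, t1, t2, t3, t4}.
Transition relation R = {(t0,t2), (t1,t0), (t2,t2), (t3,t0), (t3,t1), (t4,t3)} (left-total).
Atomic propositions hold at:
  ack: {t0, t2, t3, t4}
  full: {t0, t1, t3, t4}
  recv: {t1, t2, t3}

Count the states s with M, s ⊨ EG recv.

1

EG recv: greatest fixpoint, start Z0 = {t1, t2, t3}, keep only states in Sat with some successor in Z. Z1 = {t2, t3}; Z2 = {t2}; fixed.
Sat(EG recv) = {t2}
|Sat(EG recv)| = |{t2}| = 1.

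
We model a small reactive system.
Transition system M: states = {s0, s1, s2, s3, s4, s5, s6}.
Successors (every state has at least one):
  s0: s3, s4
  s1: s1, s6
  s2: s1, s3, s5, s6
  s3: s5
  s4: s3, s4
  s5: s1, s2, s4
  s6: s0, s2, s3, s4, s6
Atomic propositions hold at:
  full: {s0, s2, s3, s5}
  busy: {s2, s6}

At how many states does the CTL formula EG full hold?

4

EG full: greatest fixpoint, start Z0 = {s0, s2, s3, s5}, keep only states in Sat with some successor in Z. Already a fixed point.
Sat(EG full) = {s0, s2, s3, s5}
|Sat(EG full)| = |{s0, s2, s3, s5}| = 4.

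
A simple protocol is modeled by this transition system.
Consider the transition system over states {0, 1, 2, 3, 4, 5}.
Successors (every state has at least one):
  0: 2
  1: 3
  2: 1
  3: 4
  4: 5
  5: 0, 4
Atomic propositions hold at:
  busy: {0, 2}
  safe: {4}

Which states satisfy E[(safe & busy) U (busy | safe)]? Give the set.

Sat(safe & busy) = ∅
Sat(busy | safe) = {0, 2, 4}
E[(safe & busy) U (busy | safe)]: least fixpoint, start Z0 = Sat((busy | safe)) = {0, 2, 4}, add states in Sat(safe & busy) with some successor in Z. Already a fixed point.
Sat(E[(safe & busy) U (busy | safe)]) = {0, 2, 4}

{0, 2, 4}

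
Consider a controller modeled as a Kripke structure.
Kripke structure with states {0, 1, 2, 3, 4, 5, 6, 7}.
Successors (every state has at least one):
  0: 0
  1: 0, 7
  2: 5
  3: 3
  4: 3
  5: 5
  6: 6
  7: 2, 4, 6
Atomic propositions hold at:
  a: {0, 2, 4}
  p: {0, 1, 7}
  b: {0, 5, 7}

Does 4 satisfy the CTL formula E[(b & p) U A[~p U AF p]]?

Sat(b & p) = {0, 7}
Sat(~p) = {2, 3, 4, 5, 6}
AF p: least fixpoint, start Z0 = {0, 1, 7}, add states with every successor in Z. Already a fixed point.
Sat(AF p) = {0, 1, 7}
A[~p U AF p]: least fixpoint, start Z0 = Sat(AF p) = {0, 1, 7}, add states in Sat(~p) with every successor in Z. Already a fixed point.
Sat(A[~p U AF p]) = {0, 1, 7}
E[(b & p) U A[~p U AF p]]: least fixpoint, start Z0 = Sat(A[~p U AF p]) = {0, 1, 7}, add states in Sat(b & p) with some successor in Z. Already a fixed point.
Sat(E[(b & p) U A[~p U AF p]]) = {0, 1, 7}
4 ∉ Sat(E[(b & p) U A[~p U AF p]]) = {0, 1, 7}, so the formula does not hold at 4.

No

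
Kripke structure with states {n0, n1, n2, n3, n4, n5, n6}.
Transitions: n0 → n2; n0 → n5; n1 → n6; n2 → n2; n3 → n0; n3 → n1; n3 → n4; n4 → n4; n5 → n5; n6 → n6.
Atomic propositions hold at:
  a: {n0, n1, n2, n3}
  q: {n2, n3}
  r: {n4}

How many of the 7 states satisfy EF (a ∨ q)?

4

Sat(a ∨ q) = {n0, n1, n2, n3}
EF (a ∨ q): least fixpoint, start Z0 = {n0, n1, n2, n3}, add states with some successor in Z. Already a fixed point.
Sat(EF (a ∨ q)) = {n0, n1, n2, n3}
|Sat(EF (a ∨ q))| = |{n0, n1, n2, n3}| = 4.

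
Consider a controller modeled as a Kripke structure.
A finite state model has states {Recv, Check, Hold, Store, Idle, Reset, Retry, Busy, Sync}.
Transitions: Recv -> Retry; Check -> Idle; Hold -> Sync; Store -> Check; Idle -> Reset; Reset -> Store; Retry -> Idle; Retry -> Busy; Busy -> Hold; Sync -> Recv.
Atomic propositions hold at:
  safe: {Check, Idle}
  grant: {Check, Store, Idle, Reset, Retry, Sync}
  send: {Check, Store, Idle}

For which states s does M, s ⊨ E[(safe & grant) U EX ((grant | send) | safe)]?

{Recv, Check, Hold, Store, Idle, Reset, Retry}

Sat(safe & grant) = {Check, Idle}
Sat(grant | send) = {Check, Store, Idle, Reset, Retry, Sync}
Sat((grant | send) | safe) = {Check, Store, Idle, Reset, Retry, Sync}
Sat(EX ((grant | send) | safe)) = {s : some successor in {Check, Store, Idle, Reset, Retry, Sync}} = {Recv, Check, Hold, Store, Idle, Reset, Retry}
E[(safe & grant) U EX ((grant | send) | safe)]: least fixpoint, start Z0 = Sat(EX ((grant | send) | safe)) = {Recv, Check, Hold, Store, Idle, Reset, Retry}, add states in Sat(safe & grant) with some successor in Z. Already a fixed point.
Sat(E[(safe & grant) U EX ((grant | send) | safe)]) = {Recv, Check, Hold, Store, Idle, Reset, Retry}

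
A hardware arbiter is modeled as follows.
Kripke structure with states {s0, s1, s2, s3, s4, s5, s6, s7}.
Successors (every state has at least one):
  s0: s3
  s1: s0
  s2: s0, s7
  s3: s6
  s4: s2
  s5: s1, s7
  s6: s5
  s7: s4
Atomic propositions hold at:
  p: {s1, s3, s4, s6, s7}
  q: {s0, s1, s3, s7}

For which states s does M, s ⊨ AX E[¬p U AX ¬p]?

Sat(¬p) = {s0, s2, s5}
Sat(AX ¬p) = {s : every successor in {s0, s2, s5}} = {s1, s4, s6}
E[¬p U AX ¬p]: least fixpoint, start Z0 = Sat(AX ¬p) = {s1, s4, s6}, add states in Sat(¬p) with some successor in Z. Z1 = {s1, s4, s5, s6}; fixed.
Sat(E[¬p U AX ¬p]) = {s1, s4, s5, s6}
Sat(AX E[¬p U AX ¬p]) = {s : every successor in {s1, s4, s5, s6}} = {s3, s6, s7}

{s3, s6, s7}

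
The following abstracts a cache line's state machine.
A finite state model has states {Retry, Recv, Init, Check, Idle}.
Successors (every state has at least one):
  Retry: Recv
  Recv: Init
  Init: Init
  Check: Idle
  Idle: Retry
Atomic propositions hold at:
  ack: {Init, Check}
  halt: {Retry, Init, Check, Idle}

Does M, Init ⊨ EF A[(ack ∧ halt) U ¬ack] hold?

Sat(ack ∧ halt) = {Init, Check}
Sat(¬ack) = {Retry, Recv, Idle}
A[(ack ∧ halt) U ¬ack]: least fixpoint, start Z0 = Sat(¬ack) = {Retry, Recv, Idle}, add states in Sat(ack ∧ halt) with every successor in Z. Z1 = {Retry, Recv, Check, Idle}; fixed.
Sat(A[(ack ∧ halt) U ¬ack]) = {Retry, Recv, Check, Idle}
EF A[(ack ∧ halt) U ¬ack]: least fixpoint, start Z0 = {Retry, Recv, Check, Idle}, add states with some successor in Z. Already a fixed point.
Sat(EF A[(ack ∧ halt) U ¬ack]) = {Retry, Recv, Check, Idle}
Init ∉ Sat(EF A[(ack ∧ halt) U ¬ack]) = {Retry, Recv, Check, Idle}, so the formula does not hold at Init.

No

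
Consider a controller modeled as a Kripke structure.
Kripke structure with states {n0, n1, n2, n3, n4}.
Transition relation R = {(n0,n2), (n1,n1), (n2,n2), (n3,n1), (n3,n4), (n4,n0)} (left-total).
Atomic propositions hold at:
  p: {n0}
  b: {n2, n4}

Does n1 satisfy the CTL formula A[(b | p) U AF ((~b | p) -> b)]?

No

Sat(b | p) = {n0, n2, n4}
Sat(~b) = {n0, n1, n3}
Sat(~b | p) = {n0, n1, n3}
Sat((~b | p) -> b) = {n2, n4}
AF ((~b | p) -> b): least fixpoint, start Z0 = {n2, n4}, add states with every successor in Z. Z1 = {n0, n2, n4}; fixed.
Sat(AF ((~b | p) -> b)) = {n0, n2, n4}
A[(b | p) U AF ((~b | p) -> b)]: least fixpoint, start Z0 = Sat(AF ((~b | p) -> b)) = {n0, n2, n4}, add states in Sat(b | p) with every successor in Z. Already a fixed point.
Sat(A[(b | p) U AF ((~b | p) -> b)]) = {n0, n2, n4}
n1 ∉ Sat(A[(b | p) U AF ((~b | p) -> b)]) = {n0, n2, n4}, so the formula does not hold at n1.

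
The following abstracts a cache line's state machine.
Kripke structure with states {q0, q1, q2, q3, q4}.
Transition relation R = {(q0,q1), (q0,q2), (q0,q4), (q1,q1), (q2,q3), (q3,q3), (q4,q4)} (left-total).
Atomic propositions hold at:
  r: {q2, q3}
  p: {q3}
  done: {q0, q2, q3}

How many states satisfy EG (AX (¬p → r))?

2

Sat(¬p) = {q0, q1, q2, q4}
Sat(¬p → r) = {q2, q3}
Sat(AX (¬p → r)) = {s : every successor in {q2, q3}} = {q2, q3}
EG (AX (¬p → r)): greatest fixpoint, start Z0 = {q2, q3}, keep only states in Sat with some successor in Z. Already a fixed point.
Sat(EG (AX (¬p → r))) = {q2, q3}
|Sat(EG (AX (¬p → r)))| = |{q2, q3}| = 2.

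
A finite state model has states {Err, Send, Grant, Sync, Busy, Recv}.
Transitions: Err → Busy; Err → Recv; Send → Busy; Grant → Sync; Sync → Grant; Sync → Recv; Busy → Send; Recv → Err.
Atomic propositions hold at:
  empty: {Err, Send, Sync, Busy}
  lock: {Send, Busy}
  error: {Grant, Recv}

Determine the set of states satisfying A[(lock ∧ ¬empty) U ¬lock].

{Err, Grant, Sync, Recv}

Sat(¬empty) = {Grant, Recv}
Sat(lock ∧ ¬empty) = ∅
Sat(¬lock) = {Err, Grant, Sync, Recv}
A[(lock ∧ ¬empty) U ¬lock]: least fixpoint, start Z0 = Sat(¬lock) = {Err, Grant, Sync, Recv}, add states in Sat(lock ∧ ¬empty) with every successor in Z. Already a fixed point.
Sat(A[(lock ∧ ¬empty) U ¬lock]) = {Err, Grant, Sync, Recv}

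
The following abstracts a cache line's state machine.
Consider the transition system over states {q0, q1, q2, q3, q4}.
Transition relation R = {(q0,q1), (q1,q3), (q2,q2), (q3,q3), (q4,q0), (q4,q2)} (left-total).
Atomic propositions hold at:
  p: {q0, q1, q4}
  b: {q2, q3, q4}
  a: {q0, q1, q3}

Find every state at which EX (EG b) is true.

{q1, q2, q3, q4}

EG b: greatest fixpoint, start Z0 = {q2, q3, q4}, keep only states in Sat with some successor in Z. Already a fixed point.
Sat(EG b) = {q2, q3, q4}
Sat(EX (EG b)) = {s : some successor in {q2, q3, q4}} = {q1, q2, q3, q4}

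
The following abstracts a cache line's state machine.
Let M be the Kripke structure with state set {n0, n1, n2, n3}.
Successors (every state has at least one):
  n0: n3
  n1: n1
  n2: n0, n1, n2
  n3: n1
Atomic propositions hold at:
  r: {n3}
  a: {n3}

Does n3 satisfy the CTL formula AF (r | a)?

Sat(r | a) = {n3}
AF (r | a): least fixpoint, start Z0 = {n3}, add states with every successor in Z. Z1 = {n0, n3}; fixed.
Sat(AF (r | a)) = {n0, n3}
n3 ∈ Sat(AF (r | a)) = {n0, n3}, so the formula holds at n3.

Yes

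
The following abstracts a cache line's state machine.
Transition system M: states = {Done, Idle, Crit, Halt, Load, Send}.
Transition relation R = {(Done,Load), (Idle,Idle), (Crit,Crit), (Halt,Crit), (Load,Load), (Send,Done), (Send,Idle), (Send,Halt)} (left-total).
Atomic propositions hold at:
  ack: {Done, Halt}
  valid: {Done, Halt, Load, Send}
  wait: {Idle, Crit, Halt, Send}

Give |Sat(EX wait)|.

4

Sat(EX wait) = {s : some successor in {Idle, Crit, Halt, Send}} = {Idle, Crit, Halt, Send}
|Sat(EX wait)| = |{Idle, Crit, Halt, Send}| = 4.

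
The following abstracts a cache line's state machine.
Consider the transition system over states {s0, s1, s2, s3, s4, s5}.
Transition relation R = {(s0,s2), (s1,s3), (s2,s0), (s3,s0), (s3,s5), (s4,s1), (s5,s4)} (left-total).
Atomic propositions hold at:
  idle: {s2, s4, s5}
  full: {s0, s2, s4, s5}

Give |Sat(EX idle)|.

3

Sat(EX idle) = {s : some successor in {s2, s4, s5}} = {s0, s3, s5}
|Sat(EX idle)| = |{s0, s3, s5}| = 3.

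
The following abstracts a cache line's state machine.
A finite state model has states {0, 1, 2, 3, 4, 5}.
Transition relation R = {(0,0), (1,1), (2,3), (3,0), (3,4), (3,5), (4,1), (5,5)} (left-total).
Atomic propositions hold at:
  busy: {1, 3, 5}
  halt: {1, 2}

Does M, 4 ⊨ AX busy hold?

Sat(AX busy) = {s : every successor in {1, 3, 5}} = {1, 2, 4, 5}
4 ∈ Sat(AX busy) = {1, 2, 4, 5}, so the formula holds at 4.

Yes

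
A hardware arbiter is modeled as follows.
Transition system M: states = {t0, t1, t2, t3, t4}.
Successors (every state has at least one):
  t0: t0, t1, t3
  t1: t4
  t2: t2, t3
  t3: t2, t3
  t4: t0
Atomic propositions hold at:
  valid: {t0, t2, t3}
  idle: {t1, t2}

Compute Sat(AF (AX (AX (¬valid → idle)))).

Sat(¬valid) = {t1, t4}
Sat(¬valid → idle) = {t0, t1, t2, t3}
Sat(AX (¬valid → idle)) = {s : every successor in {t0, t1, t2, t3}} = {t0, t2, t3, t4}
Sat(AX (AX (¬valid → idle))) = {s : every successor in {t0, t2, t3, t4}} = {t1, t2, t3, t4}
AF (AX (AX (¬valid → idle))): least fixpoint, start Z0 = {t1, t2, t3, t4}, add states with every successor in Z. Already a fixed point.
Sat(AF (AX (AX (¬valid → idle)))) = {t1, t2, t3, t4}

{t1, t2, t3, t4}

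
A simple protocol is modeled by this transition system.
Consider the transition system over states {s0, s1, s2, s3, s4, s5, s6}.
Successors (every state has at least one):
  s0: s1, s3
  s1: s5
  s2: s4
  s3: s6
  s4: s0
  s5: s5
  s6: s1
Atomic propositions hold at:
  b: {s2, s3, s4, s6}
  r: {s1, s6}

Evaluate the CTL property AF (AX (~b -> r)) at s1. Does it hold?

Sat(~b) = {s0, s1, s5}
Sat(~b -> r) = {s1, s2, s3, s4, s6}
Sat(AX (~b -> r)) = {s : every successor in {s1, s2, s3, s4, s6}} = {s0, s2, s3, s6}
AF (AX (~b -> r)): least fixpoint, start Z0 = {s0, s2, s3, s6}, add states with every successor in Z. Z1 = {s0, s2, s3, s4, s6}; fixed.
Sat(AF (AX (~b -> r))) = {s0, s2, s3, s4, s6}
s1 ∉ Sat(AF (AX (~b -> r))) = {s0, s2, s3, s4, s6}, so the formula does not hold at s1.

No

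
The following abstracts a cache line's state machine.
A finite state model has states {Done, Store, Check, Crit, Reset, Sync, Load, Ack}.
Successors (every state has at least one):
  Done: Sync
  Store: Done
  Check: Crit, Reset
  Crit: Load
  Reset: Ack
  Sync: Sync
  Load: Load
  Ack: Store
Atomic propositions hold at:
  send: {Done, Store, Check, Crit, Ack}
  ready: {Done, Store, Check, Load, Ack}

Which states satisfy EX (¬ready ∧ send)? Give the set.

{Check}

Sat(¬ready) = {Crit, Reset, Sync}
Sat(¬ready ∧ send) = {Crit}
Sat(EX (¬ready ∧ send)) = {s : some successor in {Crit}} = {Check}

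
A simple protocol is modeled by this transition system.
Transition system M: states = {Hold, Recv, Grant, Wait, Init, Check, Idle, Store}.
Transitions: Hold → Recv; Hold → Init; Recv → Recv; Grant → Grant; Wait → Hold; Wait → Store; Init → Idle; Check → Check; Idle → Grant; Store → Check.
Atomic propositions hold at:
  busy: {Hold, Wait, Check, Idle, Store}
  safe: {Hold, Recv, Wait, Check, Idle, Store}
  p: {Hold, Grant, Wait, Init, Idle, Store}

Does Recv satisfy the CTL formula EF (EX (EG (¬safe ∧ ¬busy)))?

Sat(¬safe) = {Grant, Init}
Sat(¬busy) = {Recv, Grant, Init}
Sat(¬safe ∧ ¬busy) = {Grant, Init}
EG (¬safe ∧ ¬busy): greatest fixpoint, start Z0 = {Grant, Init}, keep only states in Sat with some successor in Z. Z1 = {Grant}; fixed.
Sat(EG (¬safe ∧ ¬busy)) = {Grant}
Sat(EX (EG (¬safe ∧ ¬busy))) = {s : some successor in {Grant}} = {Grant, Idle}
EF (EX (EG (¬safe ∧ ¬busy))): least fixpoint, start Z0 = {Grant, Idle}, add states with some successor in Z. Z1 = {Grant, Init, Idle}; Z2 = {Hold, Grant, Init, Idle}; Z3 = {Hold, Grant, Wait, Init, Idle}; fixed.
Sat(EF (EX (EG (¬safe ∧ ¬busy)))) = {Hold, Grant, Wait, Init, Idle}
Recv ∉ Sat(EF (EX (EG (¬safe ∧ ¬busy)))) = {Hold, Grant, Wait, Init, Idle}, so the formula does not hold at Recv.

No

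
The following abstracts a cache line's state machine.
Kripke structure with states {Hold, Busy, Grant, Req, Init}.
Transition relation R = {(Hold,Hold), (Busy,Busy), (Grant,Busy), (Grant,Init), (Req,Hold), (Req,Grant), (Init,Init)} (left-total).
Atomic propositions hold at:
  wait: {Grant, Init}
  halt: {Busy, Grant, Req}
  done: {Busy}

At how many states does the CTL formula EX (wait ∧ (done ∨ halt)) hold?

1

Sat(done ∨ halt) = {Busy, Grant, Req}
Sat(wait ∧ (done ∨ halt)) = {Grant}
Sat(EX (wait ∧ (done ∨ halt))) = {s : some successor in {Grant}} = {Req}
|Sat(EX (wait ∧ (done ∨ halt)))| = |{Req}| = 1.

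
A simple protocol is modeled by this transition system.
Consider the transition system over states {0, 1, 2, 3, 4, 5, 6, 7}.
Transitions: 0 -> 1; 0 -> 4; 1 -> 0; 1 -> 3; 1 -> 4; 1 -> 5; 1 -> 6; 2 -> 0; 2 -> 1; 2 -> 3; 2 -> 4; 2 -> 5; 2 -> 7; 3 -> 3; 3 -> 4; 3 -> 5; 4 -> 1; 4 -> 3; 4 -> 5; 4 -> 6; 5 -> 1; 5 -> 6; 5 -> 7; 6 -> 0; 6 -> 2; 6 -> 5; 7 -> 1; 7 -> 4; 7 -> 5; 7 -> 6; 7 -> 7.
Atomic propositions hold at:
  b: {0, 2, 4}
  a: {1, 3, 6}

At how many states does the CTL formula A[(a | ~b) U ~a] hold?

Sat(~b) = {1, 3, 5, 6, 7}
Sat(a | ~b) = {1, 3, 5, 6, 7}
Sat(~a) = {0, 2, 4, 5, 7}
A[(a | ~b) U ~a]: least fixpoint, start Z0 = Sat(~a) = {0, 2, 4, 5, 7}, add states in Sat(a | ~b) with every successor in Z. Z1 = {0, 2, 4, 5, 6, 7}; fixed.
Sat(A[(a | ~b) U ~a]) = {0, 2, 4, 5, 6, 7}
|Sat(A[(a | ~b) U ~a])| = |{0, 2, 4, 5, 6, 7}| = 6.

6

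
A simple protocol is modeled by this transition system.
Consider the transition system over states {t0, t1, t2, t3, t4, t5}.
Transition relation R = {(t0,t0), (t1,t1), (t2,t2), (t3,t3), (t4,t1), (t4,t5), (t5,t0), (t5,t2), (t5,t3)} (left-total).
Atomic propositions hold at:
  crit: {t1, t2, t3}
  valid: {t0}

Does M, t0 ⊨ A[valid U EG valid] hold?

EG valid: greatest fixpoint, start Z0 = {t0}, keep only states in Sat with some successor in Z. Already a fixed point.
Sat(EG valid) = {t0}
A[valid U EG valid]: least fixpoint, start Z0 = Sat(EG valid) = {t0}, add states in Sat(valid) with every successor in Z. Already a fixed point.
Sat(A[valid U EG valid]) = {t0}
t0 ∈ Sat(A[valid U EG valid]) = {t0}, so the formula holds at t0.

Yes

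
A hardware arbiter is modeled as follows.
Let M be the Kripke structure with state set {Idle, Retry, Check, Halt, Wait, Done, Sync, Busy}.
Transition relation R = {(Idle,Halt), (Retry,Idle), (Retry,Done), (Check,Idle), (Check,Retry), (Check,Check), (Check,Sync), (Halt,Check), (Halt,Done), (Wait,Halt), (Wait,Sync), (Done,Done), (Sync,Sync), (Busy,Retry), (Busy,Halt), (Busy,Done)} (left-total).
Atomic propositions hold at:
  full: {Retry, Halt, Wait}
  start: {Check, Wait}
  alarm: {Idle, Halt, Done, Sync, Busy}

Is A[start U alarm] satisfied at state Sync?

Yes

A[start U alarm]: least fixpoint, start Z0 = Sat(alarm) = {Idle, Halt, Done, Sync, Busy}, add states in Sat(start) with every successor in Z. Z1 = {Idle, Halt, Wait, Done, Sync, Busy}; fixed.
Sat(A[start U alarm]) = {Idle, Halt, Wait, Done, Sync, Busy}
Sync ∈ Sat(A[start U alarm]) = {Idle, Halt, Wait, Done, Sync, Busy}, so the formula holds at Sync.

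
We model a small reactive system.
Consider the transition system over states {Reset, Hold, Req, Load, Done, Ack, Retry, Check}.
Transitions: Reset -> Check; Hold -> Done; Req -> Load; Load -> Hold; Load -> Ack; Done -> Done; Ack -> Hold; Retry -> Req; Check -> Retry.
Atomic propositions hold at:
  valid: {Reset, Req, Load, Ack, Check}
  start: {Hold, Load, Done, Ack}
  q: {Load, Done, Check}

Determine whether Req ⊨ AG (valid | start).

Yes

Sat(valid | start) = {Reset, Hold, Req, Load, Done, Ack, Check}
AG (valid | start): greatest fixpoint, start Z0 = {Reset, Hold, Req, Load, Done, Ack, Check}, keep only states in Sat with every successor in Z. Z1 = {Reset, Hold, Req, Load, Done, Ack}; Z2 = {Hold, Req, Load, Done, Ack}; fixed.
Sat(AG (valid | start)) = {Hold, Req, Load, Done, Ack}
Req ∈ Sat(AG (valid | start)) = {Hold, Req, Load, Done, Ack}, so the formula holds at Req.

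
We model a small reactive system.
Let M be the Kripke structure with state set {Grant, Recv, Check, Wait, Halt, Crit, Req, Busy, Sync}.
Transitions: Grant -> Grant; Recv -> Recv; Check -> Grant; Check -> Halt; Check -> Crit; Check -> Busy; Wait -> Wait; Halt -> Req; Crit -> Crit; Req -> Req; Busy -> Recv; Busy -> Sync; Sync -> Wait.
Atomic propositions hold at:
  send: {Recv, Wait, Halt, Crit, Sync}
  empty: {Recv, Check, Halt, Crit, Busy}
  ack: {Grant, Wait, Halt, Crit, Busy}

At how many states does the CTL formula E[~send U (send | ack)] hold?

Sat(~send) = {Grant, Check, Req, Busy}
Sat(send | ack) = {Grant, Recv, Wait, Halt, Crit, Busy, Sync}
E[~send U (send | ack)]: least fixpoint, start Z0 = Sat((send | ack)) = {Grant, Recv, Wait, Halt, Crit, Busy, Sync}, add states in Sat(~send) with some successor in Z. Z1 = {Grant, Recv, Check, Wait, Halt, Crit, Busy, Sync}; fixed.
Sat(E[~send U (send | ack)]) = {Grant, Recv, Check, Wait, Halt, Crit, Busy, Sync}
|Sat(E[~send U (send | ack)])| = |{Grant, Recv, Check, Wait, Halt, Crit, Busy, Sync}| = 8.

8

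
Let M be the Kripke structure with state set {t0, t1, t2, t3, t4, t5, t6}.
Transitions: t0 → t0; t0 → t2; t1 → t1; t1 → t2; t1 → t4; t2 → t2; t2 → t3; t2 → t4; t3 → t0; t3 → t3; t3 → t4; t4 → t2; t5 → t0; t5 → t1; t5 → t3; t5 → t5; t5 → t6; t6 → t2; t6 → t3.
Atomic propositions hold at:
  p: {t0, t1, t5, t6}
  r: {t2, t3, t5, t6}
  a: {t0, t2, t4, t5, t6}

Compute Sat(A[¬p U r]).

{t2, t3, t4, t5, t6}

Sat(¬p) = {t2, t3, t4}
A[¬p U r]: least fixpoint, start Z0 = Sat(r) = {t2, t3, t5, t6}, add states in Sat(¬p) with every successor in Z. Z1 = {t2, t3, t4, t5, t6}; fixed.
Sat(A[¬p U r]) = {t2, t3, t4, t5, t6}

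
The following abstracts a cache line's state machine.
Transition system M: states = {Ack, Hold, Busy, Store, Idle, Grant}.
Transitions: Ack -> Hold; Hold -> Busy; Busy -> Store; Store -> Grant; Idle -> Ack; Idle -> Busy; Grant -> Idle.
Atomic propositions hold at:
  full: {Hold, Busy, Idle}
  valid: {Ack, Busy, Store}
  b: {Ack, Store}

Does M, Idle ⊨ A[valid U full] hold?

A[valid U full]: least fixpoint, start Z0 = Sat(full) = {Hold, Busy, Idle}, add states in Sat(valid) with every successor in Z. Z1 = {Ack, Hold, Busy, Idle}; fixed.
Sat(A[valid U full]) = {Ack, Hold, Busy, Idle}
Idle ∈ Sat(A[valid U full]) = {Ack, Hold, Busy, Idle}, so the formula holds at Idle.

Yes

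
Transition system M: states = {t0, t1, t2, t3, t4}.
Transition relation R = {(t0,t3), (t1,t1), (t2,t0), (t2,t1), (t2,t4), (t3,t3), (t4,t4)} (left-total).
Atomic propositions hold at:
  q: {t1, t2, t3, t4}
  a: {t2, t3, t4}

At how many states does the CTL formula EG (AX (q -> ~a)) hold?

1

Sat(~a) = {t0, t1}
Sat(q -> ~a) = {t0, t1}
Sat(AX (q -> ~a)) = {s : every successor in {t0, t1}} = {t1}
EG (AX (q -> ~a)): greatest fixpoint, start Z0 = {t1}, keep only states in Sat with some successor in Z. Already a fixed point.
Sat(EG (AX (q -> ~a))) = {t1}
|Sat(EG (AX (q -> ~a)))| = |{t1}| = 1.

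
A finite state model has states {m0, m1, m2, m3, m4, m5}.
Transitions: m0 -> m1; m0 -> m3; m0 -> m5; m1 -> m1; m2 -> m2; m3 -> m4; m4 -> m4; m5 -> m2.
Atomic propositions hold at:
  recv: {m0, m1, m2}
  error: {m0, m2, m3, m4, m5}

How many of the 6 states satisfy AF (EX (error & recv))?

2

Sat(error & recv) = {m0, m2}
Sat(EX (error & recv)) = {s : some successor in {m0, m2}} = {m2, m5}
AF (EX (error & recv)): least fixpoint, start Z0 = {m2, m5}, add states with every successor in Z. Already a fixed point.
Sat(AF (EX (error & recv))) = {m2, m5}
|Sat(AF (EX (error & recv)))| = |{m2, m5}| = 2.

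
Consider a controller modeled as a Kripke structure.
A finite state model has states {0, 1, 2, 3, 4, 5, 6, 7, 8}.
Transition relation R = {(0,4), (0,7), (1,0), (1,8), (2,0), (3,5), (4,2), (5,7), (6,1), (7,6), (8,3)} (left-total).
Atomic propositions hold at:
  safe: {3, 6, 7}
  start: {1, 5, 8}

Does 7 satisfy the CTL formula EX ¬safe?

Sat(¬safe) = {0, 1, 2, 4, 5, 8}
Sat(EX ¬safe) = {s : some successor in {0, 1, 2, 4, 5, 8}} = {0, 1, 2, 3, 4, 6}
7 ∉ Sat(EX ¬safe) = {0, 1, 2, 3, 4, 6}, so the formula does not hold at 7.

No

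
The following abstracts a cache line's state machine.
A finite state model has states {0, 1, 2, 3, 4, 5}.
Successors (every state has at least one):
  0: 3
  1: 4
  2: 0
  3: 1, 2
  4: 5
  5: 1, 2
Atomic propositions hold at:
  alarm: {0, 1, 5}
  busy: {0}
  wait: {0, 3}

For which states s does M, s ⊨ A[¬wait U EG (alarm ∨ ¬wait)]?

{1, 4, 5}

Sat(¬wait) = {1, 2, 4, 5}
Sat(alarm ∨ ¬wait) = {0, 1, 2, 4, 5}
EG (alarm ∨ ¬wait): greatest fixpoint, start Z0 = {0, 1, 2, 4, 5}, keep only states in Sat with some successor in Z. Z1 = {1, 2, 4, 5}; Z2 = {1, 4, 5}; fixed.
Sat(EG (alarm ∨ ¬wait)) = {1, 4, 5}
A[¬wait U EG (alarm ∨ ¬wait)]: least fixpoint, start Z0 = Sat(EG (alarm ∨ ¬wait)) = {1, 4, 5}, add states in Sat(¬wait) with every successor in Z. Already a fixed point.
Sat(A[¬wait U EG (alarm ∨ ¬wait)]) = {1, 4, 5}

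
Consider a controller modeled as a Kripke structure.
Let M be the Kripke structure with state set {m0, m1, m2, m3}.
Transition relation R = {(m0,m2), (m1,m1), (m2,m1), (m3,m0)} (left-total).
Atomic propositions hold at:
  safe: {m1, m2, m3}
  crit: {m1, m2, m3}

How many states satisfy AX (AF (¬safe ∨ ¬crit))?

Sat(¬safe) = {m0}
Sat(¬crit) = {m0}
Sat(¬safe ∨ ¬crit) = {m0}
AF (¬safe ∨ ¬crit): least fixpoint, start Z0 = {m0}, add states with every successor in Z. Z1 = {m0, m3}; fixed.
Sat(AF (¬safe ∨ ¬crit)) = {m0, m3}
Sat(AX (AF (¬safe ∨ ¬crit))) = {s : every successor in {m0, m3}} = {m3}
|Sat(AX (AF (¬safe ∨ ¬crit)))| = |{m3}| = 1.

1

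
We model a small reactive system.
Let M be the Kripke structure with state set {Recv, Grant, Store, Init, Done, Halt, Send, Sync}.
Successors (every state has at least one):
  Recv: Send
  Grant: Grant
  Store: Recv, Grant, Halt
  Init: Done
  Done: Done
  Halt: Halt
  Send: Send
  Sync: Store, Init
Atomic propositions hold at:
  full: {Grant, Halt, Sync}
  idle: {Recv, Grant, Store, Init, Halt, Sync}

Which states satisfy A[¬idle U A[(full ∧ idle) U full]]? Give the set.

Sat(¬idle) = {Done, Send}
Sat(full ∧ idle) = {Grant, Halt, Sync}
A[(full ∧ idle) U full]: least fixpoint, start Z0 = Sat(full) = {Grant, Halt, Sync}, add states in Sat(full ∧ idle) with every successor in Z. Already a fixed point.
Sat(A[(full ∧ idle) U full]) = {Grant, Halt, Sync}
A[¬idle U A[(full ∧ idle) U full]]: least fixpoint, start Z0 = Sat(A[(full ∧ idle) U full]) = {Grant, Halt, Sync}, add states in Sat(¬idle) with every successor in Z. Already a fixed point.
Sat(A[¬idle U A[(full ∧ idle) U full]]) = {Grant, Halt, Sync}

{Grant, Halt, Sync}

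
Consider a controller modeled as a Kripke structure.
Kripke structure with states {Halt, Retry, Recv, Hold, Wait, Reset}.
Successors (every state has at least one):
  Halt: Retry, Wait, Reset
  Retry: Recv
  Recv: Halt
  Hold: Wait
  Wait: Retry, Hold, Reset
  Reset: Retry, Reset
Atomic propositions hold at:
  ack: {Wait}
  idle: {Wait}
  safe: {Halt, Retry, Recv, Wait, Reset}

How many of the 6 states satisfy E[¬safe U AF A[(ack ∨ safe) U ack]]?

2

Sat(¬safe) = {Hold}
Sat(ack ∨ safe) = {Halt, Retry, Recv, Wait, Reset}
A[(ack ∨ safe) U ack]: least fixpoint, start Z0 = Sat(ack) = {Wait}, add states in Sat(ack ∨ safe) with every successor in Z. Already a fixed point.
Sat(A[(ack ∨ safe) U ack]) = {Wait}
AF A[(ack ∨ safe) U ack]: least fixpoint, start Z0 = {Wait}, add states with every successor in Z. Z1 = {Hold, Wait}; fixed.
Sat(AF A[(ack ∨ safe) U ack]) = {Hold, Wait}
E[¬safe U AF A[(ack ∨ safe) U ack]]: least fixpoint, start Z0 = Sat(AF A[(ack ∨ safe) U ack]) = {Hold, Wait}, add states in Sat(¬safe) with some successor in Z. Already a fixed point.
Sat(E[¬safe U AF A[(ack ∨ safe) U ack]]) = {Hold, Wait}
|Sat(E[¬safe U AF A[(ack ∨ safe) U ack]])| = |{Hold, Wait}| = 2.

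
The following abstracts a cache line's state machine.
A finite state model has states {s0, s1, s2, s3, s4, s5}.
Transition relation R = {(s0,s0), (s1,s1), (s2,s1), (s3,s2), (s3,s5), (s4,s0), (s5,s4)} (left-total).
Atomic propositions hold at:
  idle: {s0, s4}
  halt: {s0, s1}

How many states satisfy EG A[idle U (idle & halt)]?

Sat(idle & halt) = {s0}
A[idle U (idle & halt)]: least fixpoint, start Z0 = Sat((idle & halt)) = {s0}, add states in Sat(idle) with every successor in Z. Z1 = {s0, s4}; fixed.
Sat(A[idle U (idle & halt)]) = {s0, s4}
EG A[idle U (idle & halt)]: greatest fixpoint, start Z0 = {s0, s4}, keep only states in Sat with some successor in Z. Already a fixed point.
Sat(EG A[idle U (idle & halt)]) = {s0, s4}
|Sat(EG A[idle U (idle & halt)])| = |{s0, s4}| = 2.

2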